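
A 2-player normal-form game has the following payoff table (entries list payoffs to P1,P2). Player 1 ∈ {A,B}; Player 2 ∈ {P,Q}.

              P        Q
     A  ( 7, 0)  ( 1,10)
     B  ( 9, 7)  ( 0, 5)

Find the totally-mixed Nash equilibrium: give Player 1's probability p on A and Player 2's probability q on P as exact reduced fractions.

P1 indiff ⇒ q·7+(1-q)·1 = q·9+(1-q)·0 ⇒ q(-2) = (1-q)(-1) ⇒ q = 1/3
P2 indiff ⇒ p·0+(1-p)·7 = p·10+(1-p)·5 ⇒ p(-10) = (1-p)(-2) ⇒ p = 1/6

P1 mixes 1/6 on A; P2 mixes 1/3 on P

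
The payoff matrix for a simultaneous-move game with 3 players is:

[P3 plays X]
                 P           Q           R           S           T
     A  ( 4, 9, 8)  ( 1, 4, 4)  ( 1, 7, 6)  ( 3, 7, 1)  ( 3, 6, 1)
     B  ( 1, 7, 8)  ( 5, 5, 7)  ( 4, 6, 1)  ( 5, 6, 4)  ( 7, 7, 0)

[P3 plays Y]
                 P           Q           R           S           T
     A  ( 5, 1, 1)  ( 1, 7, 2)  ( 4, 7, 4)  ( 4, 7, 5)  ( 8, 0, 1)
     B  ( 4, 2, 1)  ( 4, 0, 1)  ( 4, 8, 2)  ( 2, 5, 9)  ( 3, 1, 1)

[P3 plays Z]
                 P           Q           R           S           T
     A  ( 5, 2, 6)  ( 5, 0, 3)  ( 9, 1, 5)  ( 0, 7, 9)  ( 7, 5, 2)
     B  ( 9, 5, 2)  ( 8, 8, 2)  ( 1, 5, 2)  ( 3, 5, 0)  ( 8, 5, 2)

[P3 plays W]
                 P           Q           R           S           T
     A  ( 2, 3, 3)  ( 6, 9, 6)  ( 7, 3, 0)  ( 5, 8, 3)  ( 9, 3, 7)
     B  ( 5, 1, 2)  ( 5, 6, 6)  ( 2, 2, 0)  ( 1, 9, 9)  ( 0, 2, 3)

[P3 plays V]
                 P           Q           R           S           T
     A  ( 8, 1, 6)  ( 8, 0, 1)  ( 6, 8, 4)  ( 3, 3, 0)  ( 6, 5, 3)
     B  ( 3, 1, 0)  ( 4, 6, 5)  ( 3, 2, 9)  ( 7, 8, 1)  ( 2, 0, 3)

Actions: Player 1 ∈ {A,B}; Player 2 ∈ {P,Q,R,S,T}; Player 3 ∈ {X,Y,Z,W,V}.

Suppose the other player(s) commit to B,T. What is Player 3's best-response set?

BR_3 = {W,V}

u_3(X vs B,T) = 0
u_3(Y vs B,T) = 1
u_3(Z vs B,T) = 2
u_3(W vs B,T) = 3
u_3(V vs B,T) = 3
max payoff 3 at {W,V}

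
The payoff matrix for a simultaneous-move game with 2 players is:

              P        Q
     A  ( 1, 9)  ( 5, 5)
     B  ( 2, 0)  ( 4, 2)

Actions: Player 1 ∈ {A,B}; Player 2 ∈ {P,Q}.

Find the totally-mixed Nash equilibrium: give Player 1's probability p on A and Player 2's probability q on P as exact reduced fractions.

P1 indiff ⇒ q·1+(1-q)·5 = q·2+(1-q)·4 ⇒ q(-1) = (1-q)(-1) ⇒ q = 1/2
P2 indiff ⇒ p·9+(1-p)·0 = p·5+(1-p)·2 ⇒ p(4) = (1-p)(2) ⇒ p = 1/3

p=1/3, q=1/2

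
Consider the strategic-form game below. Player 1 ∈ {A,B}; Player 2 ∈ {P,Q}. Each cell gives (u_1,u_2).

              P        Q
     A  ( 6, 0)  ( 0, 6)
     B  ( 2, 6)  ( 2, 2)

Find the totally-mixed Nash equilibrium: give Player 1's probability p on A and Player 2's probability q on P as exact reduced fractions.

P1 mixes 2/5 on A; P2 mixes 1/3 on P

P1 indiff ⇒ q·6+(1-q)·0 = q·2+(1-q)·2 ⇒ q(4) = (1-q)(2) ⇒ q = 1/3
P2 indiff ⇒ p·0+(1-p)·6 = p·6+(1-p)·2 ⇒ p(-6) = (1-p)(-4) ⇒ p = 2/5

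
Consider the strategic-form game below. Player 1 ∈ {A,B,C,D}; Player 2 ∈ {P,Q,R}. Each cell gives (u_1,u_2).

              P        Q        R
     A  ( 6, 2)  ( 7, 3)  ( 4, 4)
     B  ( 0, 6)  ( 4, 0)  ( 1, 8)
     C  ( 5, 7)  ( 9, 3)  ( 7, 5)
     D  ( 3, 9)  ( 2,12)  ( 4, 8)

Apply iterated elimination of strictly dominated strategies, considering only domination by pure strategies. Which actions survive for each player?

IESDS → P1:{A,C} P2:{P,R}

P1 drop B (A beats it: P:6>0 Q:7>4 R:4>1)
P1 drop D (C beats it: P:5>3 Q:9>2 R:7>4)
P2 drop Q (R beats it: A:4>3 C:5>3)
P1→{A,C} P2→{P,R}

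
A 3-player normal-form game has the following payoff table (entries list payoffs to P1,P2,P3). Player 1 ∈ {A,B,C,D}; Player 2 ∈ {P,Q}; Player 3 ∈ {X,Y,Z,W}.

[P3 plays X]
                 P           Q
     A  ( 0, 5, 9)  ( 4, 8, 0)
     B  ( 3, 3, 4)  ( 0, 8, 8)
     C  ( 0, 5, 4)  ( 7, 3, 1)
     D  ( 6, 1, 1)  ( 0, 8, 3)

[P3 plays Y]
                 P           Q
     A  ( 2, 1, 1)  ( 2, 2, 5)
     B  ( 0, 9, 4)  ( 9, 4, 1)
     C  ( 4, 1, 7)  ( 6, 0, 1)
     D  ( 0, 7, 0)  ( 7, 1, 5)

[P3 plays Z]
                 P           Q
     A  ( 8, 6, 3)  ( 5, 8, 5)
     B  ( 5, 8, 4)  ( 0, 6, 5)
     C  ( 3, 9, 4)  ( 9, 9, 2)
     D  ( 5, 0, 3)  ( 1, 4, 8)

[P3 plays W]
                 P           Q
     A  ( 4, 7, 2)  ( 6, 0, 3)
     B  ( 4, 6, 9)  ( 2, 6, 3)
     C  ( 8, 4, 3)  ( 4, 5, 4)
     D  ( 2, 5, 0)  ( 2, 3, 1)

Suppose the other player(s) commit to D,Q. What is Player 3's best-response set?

argmax u_3 = {Z}

u_3(X vs D,Q) = 3
u_3(Y vs D,Q) = 5
u_3(Z vs D,Q) = 8
u_3(W vs D,Q) = 1
max payoff 8 at {Z}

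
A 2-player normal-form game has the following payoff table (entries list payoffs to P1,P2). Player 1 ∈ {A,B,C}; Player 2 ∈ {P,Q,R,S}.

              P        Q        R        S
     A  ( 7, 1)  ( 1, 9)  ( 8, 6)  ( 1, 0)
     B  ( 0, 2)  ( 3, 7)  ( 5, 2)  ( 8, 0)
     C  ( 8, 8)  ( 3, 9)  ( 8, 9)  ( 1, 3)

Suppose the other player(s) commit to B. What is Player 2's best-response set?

P2 best: {Q}

u_2(P vs B) = 2
u_2(Q vs B) = 7
u_2(R vs B) = 2
u_2(S vs B) = 0
max payoff 7 at {Q}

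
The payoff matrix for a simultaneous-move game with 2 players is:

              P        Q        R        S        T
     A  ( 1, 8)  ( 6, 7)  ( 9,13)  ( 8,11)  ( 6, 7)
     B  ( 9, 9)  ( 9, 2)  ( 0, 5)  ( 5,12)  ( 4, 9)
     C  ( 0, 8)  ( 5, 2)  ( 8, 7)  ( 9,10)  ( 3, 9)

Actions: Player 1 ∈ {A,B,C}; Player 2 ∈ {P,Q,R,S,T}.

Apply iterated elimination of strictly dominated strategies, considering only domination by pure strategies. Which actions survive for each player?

P2 drop P (S beats it: A:11>8 B:12>9 C:10>8)
P2 drop Q (R beats it: A:13>7 B:5>2 C:7>2)
P1 drop B (A beats it: R:9>0 S:8>5 T:6>4)
P2 drop T (S beats it: A:11>7 C:10>9)
P1→{A,C} P2→{R,S}

Remaining: P1:{A,C} P2:{R,S}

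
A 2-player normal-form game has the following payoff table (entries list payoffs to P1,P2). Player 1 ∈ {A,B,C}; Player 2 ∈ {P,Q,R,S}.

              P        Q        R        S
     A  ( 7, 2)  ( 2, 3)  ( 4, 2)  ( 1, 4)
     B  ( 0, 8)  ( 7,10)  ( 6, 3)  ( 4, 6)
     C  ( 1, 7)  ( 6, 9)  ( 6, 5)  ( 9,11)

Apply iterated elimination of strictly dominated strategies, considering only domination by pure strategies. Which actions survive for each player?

Survivors P1:{B,C} P2:{Q,S}

P2 drop P (Q beats it: A:3>2 B:10>8 C:9>7)
P1 drop A (B beats it: Q:7>2 R:6>4 S:4>1)
P2 drop R (Q beats it: B:10>3 C:9>5)
P1→{B,C} P2→{Q,S}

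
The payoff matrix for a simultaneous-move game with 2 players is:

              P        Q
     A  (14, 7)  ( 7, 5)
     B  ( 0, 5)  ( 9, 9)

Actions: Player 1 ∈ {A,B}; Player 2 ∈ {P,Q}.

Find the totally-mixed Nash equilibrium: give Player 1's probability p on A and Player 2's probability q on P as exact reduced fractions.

P1 indiff ⇒ q·14+(1-q)·7 = q·0+(1-q)·9 ⇒ q(14) = (1-q)(2) ⇒ q = 1/8
P2 indiff ⇒ p·7+(1-p)·5 = p·5+(1-p)·9 ⇒ p(2) = (1-p)(4) ⇒ p = 2/3

P1 mixes 2/3 on A; P2 mixes 1/8 on P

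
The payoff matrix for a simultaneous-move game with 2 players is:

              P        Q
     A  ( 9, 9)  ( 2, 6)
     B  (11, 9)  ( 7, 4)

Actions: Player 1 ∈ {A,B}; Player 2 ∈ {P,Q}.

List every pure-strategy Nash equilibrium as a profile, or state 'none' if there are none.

(A,P): not NE [P1→B gives 11>9]
(A,Q): not NE [P1→B gives 7>2; P2→P gives 9>6]
(B,P): NE
(B,Q): not NE [P2→P gives 9>4]

NE set: (B,P)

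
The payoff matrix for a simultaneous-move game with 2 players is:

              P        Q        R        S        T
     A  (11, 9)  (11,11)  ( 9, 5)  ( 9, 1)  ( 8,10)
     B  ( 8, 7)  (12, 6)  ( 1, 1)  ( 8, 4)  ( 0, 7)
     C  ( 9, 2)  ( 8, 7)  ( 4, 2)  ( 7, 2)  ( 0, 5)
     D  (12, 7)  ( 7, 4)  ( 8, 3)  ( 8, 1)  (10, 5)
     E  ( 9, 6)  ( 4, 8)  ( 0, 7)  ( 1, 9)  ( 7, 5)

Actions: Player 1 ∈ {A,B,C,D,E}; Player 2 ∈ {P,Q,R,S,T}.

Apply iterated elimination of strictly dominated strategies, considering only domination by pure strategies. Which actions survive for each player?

IESDS → P1:{A,B,D} P2:{P,Q,T}

P1 drop C (A beats it: P:11>9 Q:11>8 R:9>4 S:9>7 T:8>0)
P1 drop E (A beats it: P:11>9 Q:11>4 R:9>0 S:9>1 T:8>7)
P2 drop R (P beats it: A:9>5 B:7>1 D:7>3)
P2 drop S (P beats it: A:9>1 B:7>4 D:7>1)
P1→{A,B,D} P2→{P,Q,T}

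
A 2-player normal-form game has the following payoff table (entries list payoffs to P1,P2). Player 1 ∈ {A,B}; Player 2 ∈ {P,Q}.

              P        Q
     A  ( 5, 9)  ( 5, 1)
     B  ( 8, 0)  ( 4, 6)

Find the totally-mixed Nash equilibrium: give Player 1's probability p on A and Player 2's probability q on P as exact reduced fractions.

P1 indiff ⇒ q·5+(1-q)·5 = q·8+(1-q)·4 ⇒ q(-3) = (1-q)(-1) ⇒ q = 1/4
P2 indiff ⇒ p·9+(1-p)·0 = p·1+(1-p)·6 ⇒ p(8) = (1-p)(6) ⇒ p = 3/7

P1 mixes 3/7 on A; P2 mixes 1/4 on P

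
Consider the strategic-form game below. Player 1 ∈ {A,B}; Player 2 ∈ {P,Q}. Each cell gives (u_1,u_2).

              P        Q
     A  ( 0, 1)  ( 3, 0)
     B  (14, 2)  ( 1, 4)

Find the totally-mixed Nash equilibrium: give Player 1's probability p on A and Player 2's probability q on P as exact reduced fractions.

P1 indiff ⇒ q·0+(1-q)·3 = q·14+(1-q)·1 ⇒ q(-14) = (1-q)(-2) ⇒ q = 1/8
P2 indiff ⇒ p·1+(1-p)·2 = p·0+(1-p)·4 ⇒ p(1) = (1-p)(2) ⇒ p = 2/3

P1 mixes 2/3 on A; P2 mixes 1/8 on P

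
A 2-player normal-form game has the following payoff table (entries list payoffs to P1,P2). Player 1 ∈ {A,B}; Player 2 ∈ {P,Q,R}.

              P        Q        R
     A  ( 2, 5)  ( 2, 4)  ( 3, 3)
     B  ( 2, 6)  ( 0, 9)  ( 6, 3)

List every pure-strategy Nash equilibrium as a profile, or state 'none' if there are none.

(A,P): NE
(A,Q): not NE [P2→P gives 5>4]
(A,R): not NE [P1→B gives 6>3; P2→P gives 5>3]
(B,P): not NE [P2→Q gives 9>6]
(B,Q): not NE [P1→A gives 2>0]
(B,R): not NE [P2→Q gives 9>3]

NE set: (A,P)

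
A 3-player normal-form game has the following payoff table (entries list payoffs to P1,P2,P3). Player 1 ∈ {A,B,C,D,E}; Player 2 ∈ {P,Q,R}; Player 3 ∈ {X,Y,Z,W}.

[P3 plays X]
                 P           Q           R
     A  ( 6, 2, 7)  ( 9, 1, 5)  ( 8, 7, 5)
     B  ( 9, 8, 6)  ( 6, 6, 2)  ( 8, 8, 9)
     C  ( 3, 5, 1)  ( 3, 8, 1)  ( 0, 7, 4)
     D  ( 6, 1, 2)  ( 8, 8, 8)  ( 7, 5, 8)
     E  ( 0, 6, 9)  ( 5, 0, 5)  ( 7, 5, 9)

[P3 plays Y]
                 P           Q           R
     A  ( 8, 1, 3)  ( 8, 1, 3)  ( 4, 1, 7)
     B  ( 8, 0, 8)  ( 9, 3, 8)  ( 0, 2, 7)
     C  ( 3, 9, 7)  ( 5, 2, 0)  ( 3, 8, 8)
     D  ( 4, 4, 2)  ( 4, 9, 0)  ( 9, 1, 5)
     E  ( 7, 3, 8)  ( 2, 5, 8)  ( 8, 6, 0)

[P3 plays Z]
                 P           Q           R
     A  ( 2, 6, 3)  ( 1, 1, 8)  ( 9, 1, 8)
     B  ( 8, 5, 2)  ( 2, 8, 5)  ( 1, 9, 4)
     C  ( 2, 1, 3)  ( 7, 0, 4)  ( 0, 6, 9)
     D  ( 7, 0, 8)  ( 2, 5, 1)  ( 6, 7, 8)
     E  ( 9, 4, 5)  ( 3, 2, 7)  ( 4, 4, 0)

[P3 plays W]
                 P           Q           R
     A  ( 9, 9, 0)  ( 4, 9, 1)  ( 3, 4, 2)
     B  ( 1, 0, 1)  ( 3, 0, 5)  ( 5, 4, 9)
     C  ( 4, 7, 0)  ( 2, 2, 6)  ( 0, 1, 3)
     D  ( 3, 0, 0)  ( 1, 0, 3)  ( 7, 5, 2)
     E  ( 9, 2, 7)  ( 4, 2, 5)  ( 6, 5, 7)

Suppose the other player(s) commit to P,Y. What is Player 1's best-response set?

P1 best: {A,B}

u_1(A vs P,Y) = 8
u_1(B vs P,Y) = 8
u_1(C vs P,Y) = 3
u_1(D vs P,Y) = 4
u_1(E vs P,Y) = 7
max payoff 8 at {A,B}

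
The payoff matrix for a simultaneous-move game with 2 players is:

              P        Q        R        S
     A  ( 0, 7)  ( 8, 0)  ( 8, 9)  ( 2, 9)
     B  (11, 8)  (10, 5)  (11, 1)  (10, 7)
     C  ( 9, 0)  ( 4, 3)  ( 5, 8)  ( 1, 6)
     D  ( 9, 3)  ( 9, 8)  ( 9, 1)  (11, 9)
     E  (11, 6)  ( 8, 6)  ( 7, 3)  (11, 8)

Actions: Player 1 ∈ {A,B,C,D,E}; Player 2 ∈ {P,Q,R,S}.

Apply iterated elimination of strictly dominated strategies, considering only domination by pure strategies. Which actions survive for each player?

P1 drop A (B beats it: P:11>0 Q:10>8 R:11>8 S:10>2)
P1 drop C (B beats it: P:11>9 Q:10>4 R:11>5 S:10>1)
P2 drop Q (S beats it: B:7>5 D:9>8 E:8>6)
P2 drop R (P beats it: B:8>1 D:3>1 E:6>3)
P1→{B,D,E} P2→{P,S}

IESDS → P1:{B,D,E} P2:{P,S}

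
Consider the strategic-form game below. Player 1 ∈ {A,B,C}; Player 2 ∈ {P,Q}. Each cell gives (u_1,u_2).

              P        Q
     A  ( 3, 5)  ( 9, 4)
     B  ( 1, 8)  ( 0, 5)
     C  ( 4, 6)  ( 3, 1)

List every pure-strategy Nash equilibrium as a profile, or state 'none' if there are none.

(A,P): not NE [P1→C gives 4>3]
(A,Q): not NE [P2→P gives 5>4]
(B,P): not NE [P1→C gives 4>1]
(B,Q): not NE [P1→A gives 9>0; P2→P gives 8>5]
(C,P): NE
(C,Q): not NE [P1→A gives 9>3; P2→P gives 6>1]

NE set: (C,P)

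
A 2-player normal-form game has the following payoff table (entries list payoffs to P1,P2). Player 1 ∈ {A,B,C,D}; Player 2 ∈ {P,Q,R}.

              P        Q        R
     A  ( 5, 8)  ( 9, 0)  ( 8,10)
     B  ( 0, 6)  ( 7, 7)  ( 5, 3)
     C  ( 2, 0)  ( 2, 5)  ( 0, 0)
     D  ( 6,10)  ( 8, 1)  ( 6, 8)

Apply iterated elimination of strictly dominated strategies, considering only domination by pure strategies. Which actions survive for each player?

P1 drop B (A beats it: P:5>0 Q:9>7 R:8>5)
P1 drop C (A beats it: P:5>2 Q:9>2 R:8>0)
P2 drop Q (P beats it: A:8>0 D:10>1)
P1→{A,D} P2→{P,R}

IESDS → P1:{A,D} P2:{P,R}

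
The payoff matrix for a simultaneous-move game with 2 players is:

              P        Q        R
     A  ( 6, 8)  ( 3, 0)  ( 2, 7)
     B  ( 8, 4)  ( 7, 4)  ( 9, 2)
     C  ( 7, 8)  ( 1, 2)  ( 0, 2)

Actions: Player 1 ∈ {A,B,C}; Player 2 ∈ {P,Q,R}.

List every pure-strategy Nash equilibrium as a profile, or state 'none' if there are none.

PSNE = {(B,P), (B,Q)}

(A,P): not NE [P1→B gives 8>6]
(A,Q): not NE [P1→B gives 7>3; P2→P gives 8>0]
(A,R): not NE [P1→B gives 9>2; P2→P gives 8>7]
(B,P): NE
(B,Q): NE
(B,R): not NE [P2→Q gives 4>2]
(C,P): not NE [P1→B gives 8>7]
(C,Q): not NE [P1→B gives 7>1; P2→P gives 8>2]
(C,R): not NE [P1→B gives 9>0; P2→P gives 8>2]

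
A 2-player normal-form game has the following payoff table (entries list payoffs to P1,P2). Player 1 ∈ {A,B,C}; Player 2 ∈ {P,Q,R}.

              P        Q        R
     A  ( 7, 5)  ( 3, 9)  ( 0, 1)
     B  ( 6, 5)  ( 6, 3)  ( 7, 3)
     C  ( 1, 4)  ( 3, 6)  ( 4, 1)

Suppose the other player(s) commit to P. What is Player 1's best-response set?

u_1(A vs P) = 7
u_1(B vs P) = 6
u_1(C vs P) = 1
max payoff 7 at {A}

argmax u_1 = {A}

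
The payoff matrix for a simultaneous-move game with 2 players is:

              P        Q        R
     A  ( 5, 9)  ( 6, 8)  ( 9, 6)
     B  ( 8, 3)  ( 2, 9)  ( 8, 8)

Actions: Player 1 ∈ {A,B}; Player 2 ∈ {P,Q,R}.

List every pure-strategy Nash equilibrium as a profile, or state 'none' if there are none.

(A,P): not NE [P1→B gives 8>5]
(A,Q): not NE [P2→P gives 9>8]
(A,R): not NE [P2→P gives 9>6]
(B,P): not NE [P2→Q gives 9>3]
(B,Q): not NE [P1→A gives 6>2]
(B,R): not NE [P1→A gives 9>8; P2→Q gives 9>8]

Equilibria: none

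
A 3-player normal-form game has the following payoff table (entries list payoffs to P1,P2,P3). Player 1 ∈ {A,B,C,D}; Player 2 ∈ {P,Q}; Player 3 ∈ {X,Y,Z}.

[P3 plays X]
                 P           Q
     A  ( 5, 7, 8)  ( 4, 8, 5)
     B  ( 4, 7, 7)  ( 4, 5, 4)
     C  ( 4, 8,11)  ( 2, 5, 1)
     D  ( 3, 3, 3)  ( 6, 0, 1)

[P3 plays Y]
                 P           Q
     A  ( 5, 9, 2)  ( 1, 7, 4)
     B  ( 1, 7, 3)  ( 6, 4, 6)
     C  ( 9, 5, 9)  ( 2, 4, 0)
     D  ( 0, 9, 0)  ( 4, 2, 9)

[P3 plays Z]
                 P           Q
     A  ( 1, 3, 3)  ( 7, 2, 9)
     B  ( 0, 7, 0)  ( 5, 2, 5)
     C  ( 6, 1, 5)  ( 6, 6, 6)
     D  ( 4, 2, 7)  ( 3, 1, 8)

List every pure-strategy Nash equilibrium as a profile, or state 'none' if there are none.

PSNE: ∅

(A,P,X): not NE [P2→Q gives 8>7]
(A,P,Y): not NE [P1→C gives 9>5; P3→X gives 8>2]
(A,P,Z): not NE [P1→C gives 6>1; P3→X gives 8>3]
(A,Q,X): not NE [P1→D gives 6>4; P3→Z gives 9>5]
(A,Q,Y): not NE [P1→B gives 6>1; P2→P gives 9>7; P3→Z gives 9>4]
(A,Q,Z): not NE [P2→P gives 3>2]
(B,P,X): not NE [P1→A gives 5>4]
(B,P,Y): not NE [P1→C gives 9>1; P3→X gives 7>3]
(B,P,Z): not NE [P1→C gives 6>0; P3→X gives 7>0]
(B,Q,X): not NE [P1→D gives 6>4; P2→P gives 7>5; P3→Y gives 6>4]
(B,Q,Y): not NE [P2→P gives 7>4]
(B,Q,Z): not NE [P1→A gives 7>5; P2→P gives 7>2; P3→Y gives 6>5]
(C,P,X): not NE [P1→A gives 5>4]
(C,P,Y): not NE [P3→X gives 11>9]
(C,P,Z): not NE [P2→Q gives 6>1; P3→X gives 11>5]
(C,Q,X): not NE [P1→D gives 6>2; P2→P gives 8>5; P3→Z gives 6>1]
(C,Q,Y): not NE [P1→B gives 6>2; P2→P gives 5>4; P3→Z gives 6>0]
(C,Q,Z): not NE [P1→A gives 7>6]
(D,P,X): not NE [P1→A gives 5>3; P3→Z gives 7>3]
(D,P,Y): not NE [P1→C gives 9>0; P3→Z gives 7>0]
(D,P,Z): not NE [P1→C gives 6>4]
(D,Q,X): not NE [P2→P gives 3>0; P3→Y gives 9>1]
(D,Q,Y): not NE [P1→B gives 6>4; P2→P gives 9>2]
(D,Q,Z): not NE [P1→A gives 7>3; P2→P gives 2>1; P3→Y gives 9>8]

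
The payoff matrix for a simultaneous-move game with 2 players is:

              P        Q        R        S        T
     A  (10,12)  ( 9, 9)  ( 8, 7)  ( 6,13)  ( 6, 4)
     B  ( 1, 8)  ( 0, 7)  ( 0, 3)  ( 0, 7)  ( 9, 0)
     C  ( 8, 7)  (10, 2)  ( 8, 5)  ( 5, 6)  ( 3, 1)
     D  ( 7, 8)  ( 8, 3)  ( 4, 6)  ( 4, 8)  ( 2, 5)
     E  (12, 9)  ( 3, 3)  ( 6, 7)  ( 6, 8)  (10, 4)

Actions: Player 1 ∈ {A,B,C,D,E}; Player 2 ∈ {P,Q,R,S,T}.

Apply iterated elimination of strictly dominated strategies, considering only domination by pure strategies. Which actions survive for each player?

P1 drop B (E beats it: P:12>1 Q:3>0 R:6>0 S:6>0 T:10>9)
P1 drop D (A beats it: P:10>7 Q:9>8 R:8>4 S:6>4 T:6>2)
P2 drop Q (P beats it: A:12>9 C:7>2 E:9>3)
P2 drop R (P beats it: A:12>7 C:7>5 E:9>7)
P1 drop C (A beats it: P:10>8 S:6>5 T:6>3)
P2 drop T (P beats it: A:12>4 E:9>4)
P1→{A,E} P2→{P,S}

Remaining: P1:{A,E} P2:{P,S}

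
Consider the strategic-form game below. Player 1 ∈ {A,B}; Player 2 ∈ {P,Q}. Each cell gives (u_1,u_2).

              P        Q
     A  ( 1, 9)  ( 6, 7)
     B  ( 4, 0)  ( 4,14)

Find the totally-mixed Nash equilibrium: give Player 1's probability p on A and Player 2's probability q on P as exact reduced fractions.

P1 indiff ⇒ q·1+(1-q)·6 = q·4+(1-q)·4 ⇒ q(-3) = (1-q)(-2) ⇒ q = 2/5
P2 indiff ⇒ p·9+(1-p)·0 = p·7+(1-p)·14 ⇒ p(2) = (1-p)(14) ⇒ p = 7/8

p=7/8, q=2/5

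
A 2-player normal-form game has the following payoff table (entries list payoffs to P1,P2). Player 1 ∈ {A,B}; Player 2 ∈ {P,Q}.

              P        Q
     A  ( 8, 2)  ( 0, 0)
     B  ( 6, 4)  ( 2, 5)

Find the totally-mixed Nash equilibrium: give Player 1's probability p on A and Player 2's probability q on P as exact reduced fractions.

P1 indiff ⇒ q·8+(1-q)·0 = q·6+(1-q)·2 ⇒ q(2) = (1-q)(2) ⇒ q = 1/2
P2 indiff ⇒ p·2+(1-p)·4 = p·0+(1-p)·5 ⇒ p(2) = (1-p)(1) ⇒ p = 1/3

p=1/3, q=1/2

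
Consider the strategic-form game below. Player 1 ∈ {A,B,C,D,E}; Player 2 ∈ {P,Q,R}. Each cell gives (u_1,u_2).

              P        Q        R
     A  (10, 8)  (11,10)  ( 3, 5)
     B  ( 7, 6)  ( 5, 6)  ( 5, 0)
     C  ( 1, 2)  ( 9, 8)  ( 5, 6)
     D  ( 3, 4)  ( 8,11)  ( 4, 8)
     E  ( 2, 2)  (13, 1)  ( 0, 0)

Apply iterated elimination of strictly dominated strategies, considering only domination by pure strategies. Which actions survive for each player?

Remaining: P1:{A,E} P2:{P,Q}

P2 drop R (Q beats it: A:10>5 B:6>0 C:8>6 D:11>8 E:1>0)
P1 drop B (A beats it: P:10>7 Q:11>5)
P1 drop C (A beats it: P:10>1 Q:11>9)
P1 drop D (A beats it: P:10>3 Q:11>8)
P1→{A,E} P2→{P,Q}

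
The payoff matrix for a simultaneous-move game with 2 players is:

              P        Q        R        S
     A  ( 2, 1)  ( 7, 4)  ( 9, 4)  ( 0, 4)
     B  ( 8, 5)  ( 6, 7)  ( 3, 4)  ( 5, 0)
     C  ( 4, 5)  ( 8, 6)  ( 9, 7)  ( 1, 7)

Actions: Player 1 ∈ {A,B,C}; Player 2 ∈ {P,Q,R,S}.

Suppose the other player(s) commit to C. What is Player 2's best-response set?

u_2(P vs C) = 5
u_2(Q vs C) = 6
u_2(R vs C) = 7
u_2(S vs C) = 7
max payoff 7 at {R,S}

argmax u_2 = {R,S}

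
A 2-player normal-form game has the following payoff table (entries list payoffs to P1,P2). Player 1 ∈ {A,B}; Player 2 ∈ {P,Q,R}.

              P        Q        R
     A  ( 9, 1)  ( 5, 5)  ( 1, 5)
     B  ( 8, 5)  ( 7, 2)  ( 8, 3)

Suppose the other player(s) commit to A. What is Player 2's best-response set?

u_2(P vs A) = 1
u_2(Q vs A) = 5
u_2(R vs A) = 5
max payoff 5 at {Q,R}

BR_2 = {Q,R}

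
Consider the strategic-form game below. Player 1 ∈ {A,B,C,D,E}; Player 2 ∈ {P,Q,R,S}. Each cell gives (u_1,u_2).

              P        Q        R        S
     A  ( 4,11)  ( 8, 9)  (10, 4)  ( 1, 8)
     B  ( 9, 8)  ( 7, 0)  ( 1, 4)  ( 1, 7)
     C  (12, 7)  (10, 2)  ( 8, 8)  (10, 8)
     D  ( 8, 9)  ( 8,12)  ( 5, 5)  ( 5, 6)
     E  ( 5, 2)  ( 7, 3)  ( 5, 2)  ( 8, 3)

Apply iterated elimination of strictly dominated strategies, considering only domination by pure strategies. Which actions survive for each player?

Survivors P1:{A,C} P2:{P,R,S}

P1 drop B (C beats it: P:12>9 Q:10>7 R:8>1 S:10>1)
P1 drop D (C beats it: P:12>8 Q:10>8 R:8>5 S:10>5)
P1 drop E (C beats it: P:12>5 Q:10>7 R:8>5 S:10>8)
P2 drop Q (P beats it: A:11>9 C:7>2)
P1→{A,C} P2→{P,R,S}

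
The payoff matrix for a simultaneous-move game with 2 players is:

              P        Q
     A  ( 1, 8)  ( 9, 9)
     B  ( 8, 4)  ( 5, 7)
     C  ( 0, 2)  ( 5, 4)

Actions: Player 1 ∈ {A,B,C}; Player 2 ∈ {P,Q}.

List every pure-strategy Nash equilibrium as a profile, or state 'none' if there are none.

(A,P): not NE [P1→B gives 8>1; P2→Q gives 9>8]
(A,Q): NE
(B,P): not NE [P2→Q gives 7>4]
(B,Q): not NE [P1→A gives 9>5]
(C,P): not NE [P1→B gives 8>0; P2→Q gives 4>2]
(C,Q): not NE [P1→A gives 9>5]

NE set: (A,Q)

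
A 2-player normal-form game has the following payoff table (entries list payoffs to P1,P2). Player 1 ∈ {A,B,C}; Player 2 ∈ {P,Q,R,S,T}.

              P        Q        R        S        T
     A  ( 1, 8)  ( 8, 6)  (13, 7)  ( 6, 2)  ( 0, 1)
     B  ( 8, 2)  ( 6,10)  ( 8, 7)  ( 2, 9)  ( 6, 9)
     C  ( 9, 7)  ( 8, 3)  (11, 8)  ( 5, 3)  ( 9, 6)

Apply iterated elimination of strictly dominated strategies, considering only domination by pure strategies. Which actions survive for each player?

P1 drop B (C beats it: P:9>8 Q:8>6 R:11>8 S:5>2 T:9>6)
P2 drop Q (P beats it: A:8>6 C:7>3)
P2 drop S (P beats it: A:8>2 C:7>3)
P2 drop T (P beats it: A:8>1 C:7>6)
P1→{A,C} P2→{P,R}

IESDS → P1:{A,C} P2:{P,R}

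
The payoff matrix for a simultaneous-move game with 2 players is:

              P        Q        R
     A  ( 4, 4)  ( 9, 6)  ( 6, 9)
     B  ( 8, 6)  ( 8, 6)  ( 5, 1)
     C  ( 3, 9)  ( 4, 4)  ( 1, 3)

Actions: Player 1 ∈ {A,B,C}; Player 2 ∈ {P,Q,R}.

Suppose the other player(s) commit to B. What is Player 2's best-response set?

P2 best: {P,Q}

u_2(P vs B) = 6
u_2(Q vs B) = 6
u_2(R vs B) = 1
max payoff 6 at {P,Q}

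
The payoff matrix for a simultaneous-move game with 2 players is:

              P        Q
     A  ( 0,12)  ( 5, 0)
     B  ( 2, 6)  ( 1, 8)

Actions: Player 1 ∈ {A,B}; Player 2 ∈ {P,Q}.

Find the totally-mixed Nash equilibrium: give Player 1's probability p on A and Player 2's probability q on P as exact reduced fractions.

P1 indiff ⇒ q·0+(1-q)·5 = q·2+(1-q)·1 ⇒ q(-2) = (1-q)(-4) ⇒ q = 2/3
P2 indiff ⇒ p·12+(1-p)·6 = p·0+(1-p)·8 ⇒ p(12) = (1-p)(2) ⇒ p = 1/7

P1 mixes 1/7 on A; P2 mixes 2/3 on P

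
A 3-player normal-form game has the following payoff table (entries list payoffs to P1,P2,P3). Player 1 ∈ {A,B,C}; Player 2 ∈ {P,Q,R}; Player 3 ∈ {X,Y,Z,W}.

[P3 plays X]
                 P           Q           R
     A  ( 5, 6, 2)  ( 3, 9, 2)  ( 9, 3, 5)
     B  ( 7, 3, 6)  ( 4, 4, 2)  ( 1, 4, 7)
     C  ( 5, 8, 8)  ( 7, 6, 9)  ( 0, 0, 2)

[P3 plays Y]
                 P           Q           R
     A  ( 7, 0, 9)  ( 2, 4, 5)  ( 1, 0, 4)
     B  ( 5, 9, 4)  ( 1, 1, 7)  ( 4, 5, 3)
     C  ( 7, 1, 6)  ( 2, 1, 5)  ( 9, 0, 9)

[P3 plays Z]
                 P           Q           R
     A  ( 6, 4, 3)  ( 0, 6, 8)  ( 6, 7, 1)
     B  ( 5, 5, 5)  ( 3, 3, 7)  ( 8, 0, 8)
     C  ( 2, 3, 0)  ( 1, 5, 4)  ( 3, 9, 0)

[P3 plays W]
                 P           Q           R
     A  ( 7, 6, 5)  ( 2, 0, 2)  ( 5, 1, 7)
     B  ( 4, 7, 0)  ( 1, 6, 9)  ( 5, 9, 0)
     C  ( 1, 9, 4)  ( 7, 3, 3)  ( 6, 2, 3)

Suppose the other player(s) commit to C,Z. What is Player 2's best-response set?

u_2(P vs C,Z) = 3
u_2(Q vs C,Z) = 5
u_2(R vs C,Z) = 9
max payoff 9 at {R}

BR_2 = {R}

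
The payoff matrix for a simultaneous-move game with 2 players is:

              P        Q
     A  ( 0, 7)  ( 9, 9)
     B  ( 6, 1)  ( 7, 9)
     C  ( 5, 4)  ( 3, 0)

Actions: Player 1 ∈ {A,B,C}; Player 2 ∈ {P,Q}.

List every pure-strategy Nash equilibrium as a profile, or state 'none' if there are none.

NE set: (A,Q)

(A,P): not NE [P1→B gives 6>0; P2→Q gives 9>7]
(A,Q): NE
(B,P): not NE [P2→Q gives 9>1]
(B,Q): not NE [P1→A gives 9>7]
(C,P): not NE [P1→B gives 6>5]
(C,Q): not NE [P1→A gives 9>3; P2→P gives 4>0]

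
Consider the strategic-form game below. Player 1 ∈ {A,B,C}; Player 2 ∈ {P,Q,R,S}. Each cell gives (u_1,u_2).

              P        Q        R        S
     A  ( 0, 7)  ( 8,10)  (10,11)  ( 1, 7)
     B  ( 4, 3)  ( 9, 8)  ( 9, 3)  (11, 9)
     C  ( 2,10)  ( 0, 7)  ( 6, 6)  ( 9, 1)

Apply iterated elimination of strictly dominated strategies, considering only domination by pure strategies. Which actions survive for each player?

Survivors P1:{A,B} P2:{Q,R,S}

P1 drop C (B beats it: P:4>2 Q:9>0 R:9>6 S:11>9)
P2 drop P (Q beats it: A:10>7 B:8>3)
P1→{A,B} P2→{Q,R,S}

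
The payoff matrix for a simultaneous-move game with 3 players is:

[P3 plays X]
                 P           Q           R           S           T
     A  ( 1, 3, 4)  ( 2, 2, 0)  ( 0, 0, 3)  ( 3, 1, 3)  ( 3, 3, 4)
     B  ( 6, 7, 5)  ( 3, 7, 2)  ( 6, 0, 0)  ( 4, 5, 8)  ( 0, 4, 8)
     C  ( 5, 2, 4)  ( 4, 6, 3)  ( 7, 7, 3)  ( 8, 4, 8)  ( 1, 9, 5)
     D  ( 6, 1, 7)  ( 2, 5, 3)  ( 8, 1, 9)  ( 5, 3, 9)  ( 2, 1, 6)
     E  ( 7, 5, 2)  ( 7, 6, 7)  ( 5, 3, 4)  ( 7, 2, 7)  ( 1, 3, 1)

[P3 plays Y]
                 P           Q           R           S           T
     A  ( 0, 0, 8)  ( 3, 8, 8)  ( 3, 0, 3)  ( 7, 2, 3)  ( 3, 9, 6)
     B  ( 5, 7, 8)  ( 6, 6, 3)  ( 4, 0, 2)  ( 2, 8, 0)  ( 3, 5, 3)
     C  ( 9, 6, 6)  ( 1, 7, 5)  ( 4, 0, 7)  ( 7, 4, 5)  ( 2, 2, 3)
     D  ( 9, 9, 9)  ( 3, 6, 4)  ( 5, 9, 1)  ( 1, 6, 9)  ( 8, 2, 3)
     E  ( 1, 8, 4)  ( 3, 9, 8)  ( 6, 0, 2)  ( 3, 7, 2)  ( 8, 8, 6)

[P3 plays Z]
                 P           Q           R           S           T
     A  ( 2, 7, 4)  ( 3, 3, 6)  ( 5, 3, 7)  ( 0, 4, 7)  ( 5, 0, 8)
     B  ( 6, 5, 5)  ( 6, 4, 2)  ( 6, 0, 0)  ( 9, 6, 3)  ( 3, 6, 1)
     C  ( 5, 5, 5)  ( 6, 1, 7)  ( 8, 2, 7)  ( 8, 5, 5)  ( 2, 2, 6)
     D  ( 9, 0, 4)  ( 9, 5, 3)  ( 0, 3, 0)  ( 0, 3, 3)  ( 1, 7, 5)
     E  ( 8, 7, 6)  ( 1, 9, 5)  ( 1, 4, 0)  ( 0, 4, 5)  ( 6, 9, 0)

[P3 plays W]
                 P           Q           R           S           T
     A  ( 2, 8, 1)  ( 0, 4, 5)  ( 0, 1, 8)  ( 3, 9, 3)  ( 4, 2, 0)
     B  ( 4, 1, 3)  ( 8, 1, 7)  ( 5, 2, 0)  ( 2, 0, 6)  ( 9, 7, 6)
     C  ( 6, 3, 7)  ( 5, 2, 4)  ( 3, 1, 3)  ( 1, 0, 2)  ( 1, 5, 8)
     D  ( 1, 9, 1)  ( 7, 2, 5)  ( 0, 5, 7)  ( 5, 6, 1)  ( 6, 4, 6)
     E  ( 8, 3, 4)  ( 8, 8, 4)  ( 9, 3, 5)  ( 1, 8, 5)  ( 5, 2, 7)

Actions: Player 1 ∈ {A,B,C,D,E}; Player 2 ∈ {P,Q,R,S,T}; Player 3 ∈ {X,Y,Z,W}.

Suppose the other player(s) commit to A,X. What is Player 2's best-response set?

argmax u_2 = {P,T}

u_2(P vs A,X) = 3
u_2(Q vs A,X) = 2
u_2(R vs A,X) = 0
u_2(S vs A,X) = 1
u_2(T vs A,X) = 3
max payoff 3 at {P,T}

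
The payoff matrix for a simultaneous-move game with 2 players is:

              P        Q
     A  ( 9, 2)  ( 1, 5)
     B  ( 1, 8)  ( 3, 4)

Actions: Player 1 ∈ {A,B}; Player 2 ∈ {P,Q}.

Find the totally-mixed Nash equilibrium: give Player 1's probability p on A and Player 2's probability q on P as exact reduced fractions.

(p,q) = (4/7, 1/5)

P1 indiff ⇒ q·9+(1-q)·1 = q·1+(1-q)·3 ⇒ q(8) = (1-q)(2) ⇒ q = 1/5
P2 indiff ⇒ p·2+(1-p)·8 = p·5+(1-p)·4 ⇒ p(-3) = (1-p)(-4) ⇒ p = 4/7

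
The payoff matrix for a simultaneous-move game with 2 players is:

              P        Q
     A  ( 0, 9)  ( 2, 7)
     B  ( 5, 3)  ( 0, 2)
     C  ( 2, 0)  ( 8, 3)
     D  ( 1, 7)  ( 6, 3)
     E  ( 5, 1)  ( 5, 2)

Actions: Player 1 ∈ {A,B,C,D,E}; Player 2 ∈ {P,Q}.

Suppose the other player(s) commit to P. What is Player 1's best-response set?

u_1(A vs P) = 0
u_1(B vs P) = 5
u_1(C vs P) = 2
u_1(D vs P) = 1
u_1(E vs P) = 5
max payoff 5 at {B,E}

argmax u_1 = {B,E}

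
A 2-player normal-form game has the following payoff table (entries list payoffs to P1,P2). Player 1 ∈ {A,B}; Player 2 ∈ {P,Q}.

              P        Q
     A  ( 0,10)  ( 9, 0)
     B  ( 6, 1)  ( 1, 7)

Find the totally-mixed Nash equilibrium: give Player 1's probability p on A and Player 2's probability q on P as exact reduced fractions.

P1 indiff ⇒ q·0+(1-q)·9 = q·6+(1-q)·1 ⇒ q(-6) = (1-q)(-8) ⇒ q = 4/7
P2 indiff ⇒ p·10+(1-p)·1 = p·0+(1-p)·7 ⇒ p(10) = (1-p)(6) ⇒ p = 3/8

(p,q) = (3/8, 4/7)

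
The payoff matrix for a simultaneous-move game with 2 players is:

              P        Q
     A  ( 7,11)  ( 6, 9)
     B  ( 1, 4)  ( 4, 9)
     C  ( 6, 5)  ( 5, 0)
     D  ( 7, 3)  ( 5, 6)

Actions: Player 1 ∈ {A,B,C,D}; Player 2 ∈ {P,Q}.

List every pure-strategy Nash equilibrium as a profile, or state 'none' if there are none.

NE set: (A,P)

(A,P): NE
(A,Q): not NE [P2→P gives 11>9]
(B,P): not NE [P1→D gives 7>1; P2→Q gives 9>4]
(B,Q): not NE [P1→A gives 6>4]
(C,P): not NE [P1→D gives 7>6]
(C,Q): not NE [P1→A gives 6>5; P2→P gives 5>0]
(D,P): not NE [P2→Q gives 6>3]
(D,Q): not NE [P1→A gives 6>5]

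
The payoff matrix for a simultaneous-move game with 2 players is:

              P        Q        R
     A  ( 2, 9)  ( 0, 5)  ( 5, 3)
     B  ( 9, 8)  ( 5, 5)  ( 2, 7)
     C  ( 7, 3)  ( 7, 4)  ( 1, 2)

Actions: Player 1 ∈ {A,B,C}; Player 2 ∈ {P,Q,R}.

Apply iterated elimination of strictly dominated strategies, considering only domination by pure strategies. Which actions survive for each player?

P2 drop R (P beats it: A:9>3 B:8>7 C:3>2)
P1 drop A (B beats it: P:9>2 Q:5>0)
P1→{B,C} P2→{P,Q}

Remaining: P1:{B,C} P2:{P,Q}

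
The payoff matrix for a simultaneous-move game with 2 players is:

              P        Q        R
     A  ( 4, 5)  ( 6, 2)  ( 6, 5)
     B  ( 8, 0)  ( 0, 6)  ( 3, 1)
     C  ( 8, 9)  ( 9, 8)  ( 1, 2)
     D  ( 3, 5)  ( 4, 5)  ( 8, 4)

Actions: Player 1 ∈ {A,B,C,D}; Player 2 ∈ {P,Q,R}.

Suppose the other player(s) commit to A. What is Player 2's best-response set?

P2 best: {P,R}

u_2(P vs A) = 5
u_2(Q vs A) = 2
u_2(R vs A) = 5
max payoff 5 at {P,R}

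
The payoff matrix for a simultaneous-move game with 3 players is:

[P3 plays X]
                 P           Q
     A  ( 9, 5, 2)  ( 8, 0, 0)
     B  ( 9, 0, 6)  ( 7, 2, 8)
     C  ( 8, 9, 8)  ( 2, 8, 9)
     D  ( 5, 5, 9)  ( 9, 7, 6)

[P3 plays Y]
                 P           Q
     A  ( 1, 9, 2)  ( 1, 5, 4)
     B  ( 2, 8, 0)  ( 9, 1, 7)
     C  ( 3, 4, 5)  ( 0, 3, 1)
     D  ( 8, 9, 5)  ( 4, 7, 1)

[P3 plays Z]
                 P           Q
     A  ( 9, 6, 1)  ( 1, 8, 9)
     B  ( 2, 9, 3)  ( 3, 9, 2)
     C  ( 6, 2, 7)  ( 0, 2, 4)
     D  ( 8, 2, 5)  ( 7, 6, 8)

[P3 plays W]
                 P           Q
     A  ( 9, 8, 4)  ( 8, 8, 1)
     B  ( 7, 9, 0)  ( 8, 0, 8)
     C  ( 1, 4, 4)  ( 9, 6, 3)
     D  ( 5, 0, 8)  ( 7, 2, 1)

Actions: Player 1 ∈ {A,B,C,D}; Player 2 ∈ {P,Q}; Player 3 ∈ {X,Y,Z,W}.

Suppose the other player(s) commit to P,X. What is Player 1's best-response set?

BR_1 = {A,B}

u_1(A vs P,X) = 9
u_1(B vs P,X) = 9
u_1(C vs P,X) = 8
u_1(D vs P,X) = 5
max payoff 9 at {A,B}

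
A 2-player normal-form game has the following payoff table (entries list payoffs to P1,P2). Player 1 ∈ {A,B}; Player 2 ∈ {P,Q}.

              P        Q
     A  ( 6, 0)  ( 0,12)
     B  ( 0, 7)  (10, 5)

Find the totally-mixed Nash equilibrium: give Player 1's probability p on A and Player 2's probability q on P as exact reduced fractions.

P1 indiff ⇒ q·6+(1-q)·0 = q·0+(1-q)·10 ⇒ q(6) = (1-q)(10) ⇒ q = 5/8
P2 indiff ⇒ p·0+(1-p)·7 = p·12+(1-p)·5 ⇒ p(-12) = (1-p)(-2) ⇒ p = 1/7

(p,q) = (1/7, 5/8)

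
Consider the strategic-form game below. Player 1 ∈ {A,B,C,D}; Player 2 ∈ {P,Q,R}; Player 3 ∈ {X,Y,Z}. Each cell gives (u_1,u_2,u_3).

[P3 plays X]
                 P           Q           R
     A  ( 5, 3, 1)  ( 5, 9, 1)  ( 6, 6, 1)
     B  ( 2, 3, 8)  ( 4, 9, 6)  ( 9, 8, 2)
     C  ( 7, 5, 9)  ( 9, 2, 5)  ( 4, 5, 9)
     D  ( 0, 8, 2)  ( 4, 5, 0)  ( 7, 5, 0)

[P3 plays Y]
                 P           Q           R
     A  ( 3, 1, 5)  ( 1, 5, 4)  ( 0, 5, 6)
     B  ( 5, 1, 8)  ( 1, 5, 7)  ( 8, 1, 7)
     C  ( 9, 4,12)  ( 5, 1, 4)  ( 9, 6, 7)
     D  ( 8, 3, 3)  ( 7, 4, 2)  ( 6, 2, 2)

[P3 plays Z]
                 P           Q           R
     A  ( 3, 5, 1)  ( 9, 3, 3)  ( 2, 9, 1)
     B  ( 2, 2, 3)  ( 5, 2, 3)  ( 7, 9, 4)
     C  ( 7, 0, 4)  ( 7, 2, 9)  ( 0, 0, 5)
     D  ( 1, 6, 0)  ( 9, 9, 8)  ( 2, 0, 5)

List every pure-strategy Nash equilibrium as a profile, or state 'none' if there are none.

(A,P,X): not NE [P1→C gives 7>5; P2→Q gives 9>3; P3→Y gives 5>1]
(A,P,Y): not NE [P1→C gives 9>3; P2→R gives 5>1]
(A,P,Z): not NE [P1→C gives 7>3; P2→R gives 9>5; P3→Y gives 5>1]
(A,Q,X): not NE [P1→C gives 9>5; P3→Y gives 4>1]
(A,Q,Y): not NE [P1→D gives 7>1]
(A,Q,Z): not NE [P2→R gives 9>3; P3→Y gives 4>3]
(A,R,X): not NE [P1→B gives 9>6; P2→Q gives 9>6; P3→Y gives 6>1]
(A,R,Y): not NE [P1→C gives 9>0]
(A,R,Z): not NE [P1→B gives 7>2; P3→Y gives 6>1]
(B,P,X): not NE [P1→C gives 7>2; P2→Q gives 9>3]
(B,P,Y): not NE [P1→C gives 9>5; P2→Q gives 5>1]
(B,P,Z): not NE [P1→C gives 7>2; P2→R gives 9>2; P3→Y gives 8>3]
(B,Q,X): not NE [P1→C gives 9>4; P3→Y gives 7>6]
(B,Q,Y): not NE [P1→D gives 7>1]
(B,Q,Z): not NE [P1→D gives 9>5; P2→R gives 9>2; P3→Y gives 7>3]
(B,R,X): not NE [P2→Q gives 9>8; P3→Y gives 7>2]
(B,R,Y): not NE [P1→C gives 9>8; P2→Q gives 5>1]
(B,R,Z): not NE [P3→Y gives 7>4]
(C,P,X): not NE [P3→Y gives 12>9]
(C,P,Y): not NE [P2→R gives 6>4]
(C,P,Z): not NE [P2→Q gives 2>0; P3→Y gives 12>4]
(C,Q,X): not NE [P2→R gives 5>2; P3→Z gives 9>5]
(C,Q,Y): not NE [P1→D gives 7>5; P2→R gives 6>1; P3→Z gives 9>4]
(C,Q,Z): not NE [P1→D gives 9>7]
(C,R,X): not NE [P1→B gives 9>4]
(C,R,Y): not NE [P3→X gives 9>7]
(C,R,Z): not NE [P1→B gives 7>0; P2→Q gives 2>0; P3→X gives 9>5]
(D,P,X): not NE [P1→C gives 7>0; P3→Y gives 3>2]
(D,P,Y): not NE [P1→C gives 9>8; P2→Q gives 4>3]
(D,P,Z): not NE [P1→C gives 7>1; P2→Q gives 9>6; P3→Y gives 3>0]
(D,Q,X): not NE [P1→C gives 9>4; P2→P gives 8>5; P3→Z gives 8>0]
(D,Q,Y): not NE [P3→Z gives 8>2]
(D,Q,Z): NE
(D,R,X): not NE [P1→B gives 9>7; P2→P gives 8>5; P3→Z gives 5>0]
(D,R,Y): not NE [P1→C gives 9>6; P2→Q gives 4>2; P3→Z gives 5>2]
(D,R,Z): not NE [P1→B gives 7>2; P2→Q gives 9>0]

PSNE = {(D,Q,Z)}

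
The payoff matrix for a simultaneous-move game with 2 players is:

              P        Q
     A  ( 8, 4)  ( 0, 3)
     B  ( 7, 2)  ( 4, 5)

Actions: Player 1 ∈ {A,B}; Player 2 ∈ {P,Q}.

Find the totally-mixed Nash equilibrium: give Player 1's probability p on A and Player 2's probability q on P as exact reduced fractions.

p=3/4, q=4/5

P1 indiff ⇒ q·8+(1-q)·0 = q·7+(1-q)·4 ⇒ q(1) = (1-q)(4) ⇒ q = 4/5
P2 indiff ⇒ p·4+(1-p)·2 = p·3+(1-p)·5 ⇒ p(1) = (1-p)(3) ⇒ p = 3/4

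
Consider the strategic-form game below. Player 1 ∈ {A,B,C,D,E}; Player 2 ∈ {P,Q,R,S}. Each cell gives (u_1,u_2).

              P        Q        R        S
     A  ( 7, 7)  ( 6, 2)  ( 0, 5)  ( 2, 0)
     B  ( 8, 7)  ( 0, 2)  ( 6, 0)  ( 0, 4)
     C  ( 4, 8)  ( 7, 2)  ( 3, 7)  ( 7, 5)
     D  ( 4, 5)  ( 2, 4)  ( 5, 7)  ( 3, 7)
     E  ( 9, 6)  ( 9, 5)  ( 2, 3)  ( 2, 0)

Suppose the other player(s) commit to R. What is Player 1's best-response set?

BR_1 = {B}

u_1(A vs R) = 0
u_1(B vs R) = 6
u_1(C vs R) = 3
u_1(D vs R) = 5
u_1(E vs R) = 2
max payoff 6 at {B}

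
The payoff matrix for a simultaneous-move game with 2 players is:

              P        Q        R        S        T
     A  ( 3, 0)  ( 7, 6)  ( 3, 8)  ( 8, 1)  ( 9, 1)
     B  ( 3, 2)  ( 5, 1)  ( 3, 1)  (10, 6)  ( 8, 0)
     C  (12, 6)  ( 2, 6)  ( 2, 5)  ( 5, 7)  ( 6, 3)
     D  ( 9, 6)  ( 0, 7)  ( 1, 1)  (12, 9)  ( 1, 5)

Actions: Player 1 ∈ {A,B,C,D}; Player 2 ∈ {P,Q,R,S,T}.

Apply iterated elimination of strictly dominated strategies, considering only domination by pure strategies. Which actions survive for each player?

Survivors P1:{A,B,D} P2:{Q,R,S}

P2 drop P (S beats it: A:1>0 B:6>2 C:7>6 D:9>6)
P1 drop C (A beats it: Q:7>2 R:3>2 S:8>5 T:9>6)
P2 drop T (Q beats it: A:6>1 B:1>0 D:7>5)
P1→{A,B,D} P2→{Q,R,S}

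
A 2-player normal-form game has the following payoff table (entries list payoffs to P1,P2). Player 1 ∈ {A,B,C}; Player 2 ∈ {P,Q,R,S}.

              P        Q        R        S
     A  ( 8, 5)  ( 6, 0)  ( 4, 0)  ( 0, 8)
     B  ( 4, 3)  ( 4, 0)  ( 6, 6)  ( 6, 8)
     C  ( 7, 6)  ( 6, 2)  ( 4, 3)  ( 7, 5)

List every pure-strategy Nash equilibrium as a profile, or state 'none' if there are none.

(A,P): not NE [P2→S gives 8>5]
(A,Q): not NE [P2→S gives 8>0]
(A,R): not NE [P1→B gives 6>4; P2→S gives 8>0]
(A,S): not NE [P1→C gives 7>0]
(B,P): not NE [P1→A gives 8>4; P2→S gives 8>3]
(B,Q): not NE [P1→C gives 6>4; P2→S gives 8>0]
(B,R): not NE [P2→S gives 8>6]
(B,S): not NE [P1→C gives 7>6]
(C,P): not NE [P1→A gives 8>7]
(C,Q): not NE [P2→P gives 6>2]
(C,R): not NE [P1→B gives 6>4; P2→P gives 6>3]
(C,S): not NE [P2→P gives 6>5]

Equilibria: none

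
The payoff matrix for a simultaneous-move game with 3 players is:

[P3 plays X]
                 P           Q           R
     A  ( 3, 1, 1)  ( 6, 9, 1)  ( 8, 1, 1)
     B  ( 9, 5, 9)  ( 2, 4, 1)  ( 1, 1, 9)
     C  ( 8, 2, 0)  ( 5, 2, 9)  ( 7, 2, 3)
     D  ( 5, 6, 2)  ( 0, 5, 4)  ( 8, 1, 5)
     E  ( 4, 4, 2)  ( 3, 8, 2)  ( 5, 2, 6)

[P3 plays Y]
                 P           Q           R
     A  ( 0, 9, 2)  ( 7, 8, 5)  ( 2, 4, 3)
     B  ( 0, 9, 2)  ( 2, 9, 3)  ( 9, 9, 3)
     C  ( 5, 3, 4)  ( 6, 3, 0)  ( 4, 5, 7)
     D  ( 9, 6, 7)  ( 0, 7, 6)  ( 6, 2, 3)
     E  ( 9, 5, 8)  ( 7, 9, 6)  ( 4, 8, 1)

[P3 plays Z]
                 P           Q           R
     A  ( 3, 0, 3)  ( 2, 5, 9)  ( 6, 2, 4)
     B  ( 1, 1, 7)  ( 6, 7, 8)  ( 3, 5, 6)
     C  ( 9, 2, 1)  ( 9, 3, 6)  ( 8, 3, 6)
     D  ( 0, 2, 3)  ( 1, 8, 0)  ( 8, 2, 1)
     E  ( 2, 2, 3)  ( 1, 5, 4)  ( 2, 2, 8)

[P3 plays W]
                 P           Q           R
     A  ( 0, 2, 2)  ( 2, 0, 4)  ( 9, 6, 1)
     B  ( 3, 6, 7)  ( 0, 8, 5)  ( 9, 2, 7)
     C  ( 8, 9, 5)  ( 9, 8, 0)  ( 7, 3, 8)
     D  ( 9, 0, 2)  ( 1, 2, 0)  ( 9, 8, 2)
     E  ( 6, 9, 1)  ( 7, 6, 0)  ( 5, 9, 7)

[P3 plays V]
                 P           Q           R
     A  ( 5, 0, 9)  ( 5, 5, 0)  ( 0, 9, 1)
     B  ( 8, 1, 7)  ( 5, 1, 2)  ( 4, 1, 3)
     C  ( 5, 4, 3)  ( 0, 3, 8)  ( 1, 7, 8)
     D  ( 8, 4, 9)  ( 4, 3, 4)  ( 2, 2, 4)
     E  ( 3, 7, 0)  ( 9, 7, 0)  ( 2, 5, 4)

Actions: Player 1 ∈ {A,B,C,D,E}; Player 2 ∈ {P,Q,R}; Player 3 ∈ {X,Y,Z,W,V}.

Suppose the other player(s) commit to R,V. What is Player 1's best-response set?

u_1(A vs R,V) = 0
u_1(B vs R,V) = 4
u_1(C vs R,V) = 1
u_1(D vs R,V) = 2
u_1(E vs R,V) = 2
max payoff 4 at {B}

argmax u_1 = {B}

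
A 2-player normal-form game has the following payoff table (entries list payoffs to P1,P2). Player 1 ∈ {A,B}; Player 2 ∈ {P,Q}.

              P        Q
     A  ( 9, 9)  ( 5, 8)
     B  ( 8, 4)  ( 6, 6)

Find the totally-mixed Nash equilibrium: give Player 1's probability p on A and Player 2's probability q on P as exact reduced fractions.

P1 indiff ⇒ q·9+(1-q)·5 = q·8+(1-q)·6 ⇒ q(1) = (1-q)(1) ⇒ q = 1/2
P2 indiff ⇒ p·9+(1-p)·4 = p·8+(1-p)·6 ⇒ p(1) = (1-p)(2) ⇒ p = 2/3

(p,q) = (2/3, 1/2)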